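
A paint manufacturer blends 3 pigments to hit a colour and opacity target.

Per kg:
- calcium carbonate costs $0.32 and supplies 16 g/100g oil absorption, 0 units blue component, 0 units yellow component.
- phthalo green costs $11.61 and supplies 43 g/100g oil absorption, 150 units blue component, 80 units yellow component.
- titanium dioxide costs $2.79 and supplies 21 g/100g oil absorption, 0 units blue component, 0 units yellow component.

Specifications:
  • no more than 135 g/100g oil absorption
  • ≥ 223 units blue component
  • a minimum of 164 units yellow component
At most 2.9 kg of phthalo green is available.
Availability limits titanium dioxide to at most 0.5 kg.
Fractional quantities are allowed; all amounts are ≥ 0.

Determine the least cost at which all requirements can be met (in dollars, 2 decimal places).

$23.80

Treat it as an LP. Let x1 = kg of calcium carbonate, x2 = kg of phthalo green, x3 = kg of titanium dioxide.
Minimize 0.32x1 + 11.61x2 + 2.79x3 s.t.:
  16x1 + 43x2 + 21x3 ≤ 135   (oil absorption)
  150x2 ≥ 223   (blue component)
  80x2 ≥ 164   (yellow component)
  x2 ≤ 2.9
  x3 ≤ 0.5
  x1, x2, x3 ≥ 0.
The optimal basis is {phthalo green}; calcium carbonate, titanium dioxide drop out. There the yellow component constraint is tight.
Optimal quantities: phthalo green = 2.05 kg.
Hence cost = 11.61·2.05 = $23.8005.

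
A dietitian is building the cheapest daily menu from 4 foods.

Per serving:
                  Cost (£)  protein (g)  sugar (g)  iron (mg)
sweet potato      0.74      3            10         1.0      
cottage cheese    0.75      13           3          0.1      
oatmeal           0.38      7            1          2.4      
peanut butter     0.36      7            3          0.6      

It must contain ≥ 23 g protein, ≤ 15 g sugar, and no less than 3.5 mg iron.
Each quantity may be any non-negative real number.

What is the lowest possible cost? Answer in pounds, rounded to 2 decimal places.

Set it up as a linear program. Let x1 = servings of sweet potato, x2 = servings of cottage cheese, x3 = servings of oatmeal, x4 = servings of peanut butter.
Minimise 0.74x1 + 0.75x2 + 0.38x3 + 0.36x4 s.t.:
  3x1 + 13x2 + 7x3 + 7x4 ≥ 23   (protein)
  10x1 + 3x2 + 1x3 + 3x4 ≤ 15   (sugar)
  1x1 + 0.1x2 + 2.4x3 + 0.6x4 ≥ 3.5   (iron)
  x1, x2, x3, x4 ≥ 0.
The cheapest feasible vertex uses only oatmeal, peanut butter; sweet potato, cottage cheese are not used. The protein and iron requirements are met with equality.
So oatmeal = 0.8492 servings, peanut butter = 2.437 servings.
Hence cost = 0.38·0.8492 + 0.36·2.437 = £1.2000.

£1.20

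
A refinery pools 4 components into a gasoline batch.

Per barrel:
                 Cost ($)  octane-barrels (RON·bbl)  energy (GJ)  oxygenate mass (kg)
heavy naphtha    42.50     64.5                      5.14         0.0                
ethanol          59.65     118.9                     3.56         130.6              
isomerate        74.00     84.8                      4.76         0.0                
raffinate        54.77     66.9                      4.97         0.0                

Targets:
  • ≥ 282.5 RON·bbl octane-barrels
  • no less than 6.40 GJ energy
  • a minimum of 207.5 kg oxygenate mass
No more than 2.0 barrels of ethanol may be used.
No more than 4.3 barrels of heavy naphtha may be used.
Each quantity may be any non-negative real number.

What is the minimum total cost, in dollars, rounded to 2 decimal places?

$148.75

Set it up as a linear program. Let x1 = barrels of heavy naphtha, x2 = barrels of ethanol, x3 = barrels of isomerate, x4 = barrels of raffinate.
Minimise 42.5x1 + 59.65x2 + 74x3 + 54.77x4 s.t.:
  64.5x1 + 118.9x2 + 84.8x3 + 66.9x4 ≥ 282.5   (octane-barrels)
  5.14x1 + 3.56x2 + 4.76x3 + 4.97x4 ≥ 6.4   (energy)
  130.6x2 ≥ 207.5   (oxygenate mass)
  x2 ≤ 2
  x1 ≤ 4.3
  x1, x2, x3, x4 ≥ 0.
The optimal basis is {heavy naphtha, ethanol}; isomerate, raffinate drop out. Binding constraints: octane-barrels and the ethanol cap.
So heavy naphtha = 0.693 barrels, ethanol = 2 barrels.
Cost = 42.5·0.693 + 59.65·2 = 148.7525.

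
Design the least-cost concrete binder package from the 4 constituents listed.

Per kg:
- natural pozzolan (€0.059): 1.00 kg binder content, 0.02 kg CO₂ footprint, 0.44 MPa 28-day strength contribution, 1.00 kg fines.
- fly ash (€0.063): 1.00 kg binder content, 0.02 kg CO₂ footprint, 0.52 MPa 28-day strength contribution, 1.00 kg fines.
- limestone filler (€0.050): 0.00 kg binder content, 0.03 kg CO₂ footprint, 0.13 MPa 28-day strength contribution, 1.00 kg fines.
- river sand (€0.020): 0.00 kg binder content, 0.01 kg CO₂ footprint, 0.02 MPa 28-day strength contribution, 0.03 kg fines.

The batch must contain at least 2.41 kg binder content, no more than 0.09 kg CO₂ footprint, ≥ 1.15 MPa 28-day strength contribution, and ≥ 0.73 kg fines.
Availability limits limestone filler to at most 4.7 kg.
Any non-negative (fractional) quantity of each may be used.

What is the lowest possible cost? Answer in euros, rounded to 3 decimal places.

€0.147

Let x1 = kg of natural pozzolan, x2 = kg of fly ash, x3 = kg of limestone filler, x4 = kg of river sand.
Minimise 0.059x1 + 0.063x2 + 0.05x3 + 0.02x4 s.t.:
  1x1 + 1x2 ≥ 2.41   (binder content)
  0.02x1 + 0.02x2 + 0.03x3 + 0.01x4 ≤ 0.09   (CO₂ footprint)
  0.44x1 + 0.52x2 + 0.13x3 + 0.02x4 ≥ 1.15   (28-day strength contribution)
  1x1 + 1x2 + 1x3 + 0.03x4 ≥ 0.73   (fines)
  x3 ≤ 4.7
  x1, x2, x3, x4 ≥ 0.
The optimal basis is {natural pozzolan, fly ash}; limestone filler, river sand drop out. The binder content and 28-day strength contribution requirements are met with equality.
Optimal quantities: natural pozzolan = 1.29 kg, fly ash = 1.12 kg.
Hence cost = 0.059·1.29 + 0.063·1.12 = €0.14667.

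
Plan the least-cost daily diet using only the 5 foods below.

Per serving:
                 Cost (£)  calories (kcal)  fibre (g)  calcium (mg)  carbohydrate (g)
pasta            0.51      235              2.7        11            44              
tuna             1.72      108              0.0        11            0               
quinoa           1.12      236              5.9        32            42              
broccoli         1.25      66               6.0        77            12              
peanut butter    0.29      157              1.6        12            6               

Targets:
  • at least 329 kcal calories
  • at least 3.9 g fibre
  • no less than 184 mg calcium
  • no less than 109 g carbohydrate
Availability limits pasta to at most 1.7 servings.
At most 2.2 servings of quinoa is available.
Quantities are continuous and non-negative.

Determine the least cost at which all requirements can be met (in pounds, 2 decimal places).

£3.69

Treat it as an LP. Let x1 = servings of pasta, x2 = servings of tuna, x3 = servings of quinoa, x4 = servings of broccoli, x5 = servings of peanut butter.
min 0.51x1 + 1.72x2 + 1.12x3 + 1.25x4 + 0.29x5 s.t.:
  235x1 + 108x2 + 236x3 + 66x4 + 157x5 ≥ 329   (calories)
  2.7x1 + 5.9x3 + 6x4 + 1.6x5 ≥ 3.9   (fibre)
  11x1 + 11x2 + 32x3 + 77x4 + 12x5 ≥ 184   (calcium)
  44x1 + 42x3 + 12x4 + 6x5 ≥ 109   (carbohydrate)
  x1 ≤ 1.7
  x3 ≤ 2.2
  x1, x2, x3, x4, x5 ≥ 0.
The optimal basis is {pasta, quinoa, broccoli}; tuna, peanut butter drop out. There the calcium, carbohydrate, the pasta cap constraints are tight.
Solving gives x1 = 1.7, x3 = 0.228, x4 = 2.052.
Hence cost = 0.51·1.7 + 1.12·0.228 + 1.25·2.052 = £3.6874.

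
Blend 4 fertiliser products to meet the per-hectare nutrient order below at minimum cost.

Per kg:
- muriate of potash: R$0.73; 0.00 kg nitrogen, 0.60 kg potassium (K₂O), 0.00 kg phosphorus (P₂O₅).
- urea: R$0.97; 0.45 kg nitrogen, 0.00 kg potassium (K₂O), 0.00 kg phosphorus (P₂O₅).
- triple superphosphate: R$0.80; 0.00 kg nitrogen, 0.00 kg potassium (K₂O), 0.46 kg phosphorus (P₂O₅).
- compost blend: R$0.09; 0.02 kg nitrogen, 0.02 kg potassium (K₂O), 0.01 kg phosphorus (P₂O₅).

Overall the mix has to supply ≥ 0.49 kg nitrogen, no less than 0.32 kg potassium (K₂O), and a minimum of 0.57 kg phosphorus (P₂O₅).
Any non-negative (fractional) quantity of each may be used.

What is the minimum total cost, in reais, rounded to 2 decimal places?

R$2.44

Let x1 = kg of muriate of potash, x2 = kg of urea, x3 = kg of triple superphosphate, x4 = kg of compost blend.
Minimize 0.73x1 + 0.97x2 + 0.8x3 + 0.09x4 with:
  0.45x2 + 0.02x4 ≥ 0.49   (nitrogen)
  0.6x1 + 0.02x4 ≥ 0.32   (potassium (K₂O))
  0.46x3 + 0.01x4 ≥ 0.57   (phosphorus (P₂O₅))
  x1, x2, x3, x4 ≥ 0.
The optimal basis is {muriate of potash, urea, triple superphosphate}; compost blend drops out. There the nitrogen, potassium (K₂O), phosphorus (P₂O₅) constraints are tight.
That vertex is x1 = 0.5333, x2 = 1.089, x3 = 1.239.
Objective = 0.73·0.5333 + 0.97·1.089 + 0.8·1.239 = 2.4368.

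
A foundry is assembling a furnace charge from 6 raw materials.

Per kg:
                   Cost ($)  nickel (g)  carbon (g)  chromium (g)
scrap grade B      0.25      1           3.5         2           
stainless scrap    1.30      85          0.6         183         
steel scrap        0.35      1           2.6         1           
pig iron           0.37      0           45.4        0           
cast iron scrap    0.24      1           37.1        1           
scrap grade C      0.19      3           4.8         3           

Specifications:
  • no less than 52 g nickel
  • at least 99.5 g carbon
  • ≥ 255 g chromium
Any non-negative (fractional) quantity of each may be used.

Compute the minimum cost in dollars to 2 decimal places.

Treat it as an LP. Let x1 = kg of scrap grade B, x2 = kg of stainless scrap, x3 = kg of steel scrap, x4 = kg of pig iron, x5 = kg of cast iron scrap, x6 = kg of scrap grade C.
Minimize 0.25x1 + 1.3x2 + 0.35x3 + 0.37x4 + 0.24x5 + 0.19x6 subject to:
  1x1 + 85x2 + 1x3 + 1x5 + 3x6 ≥ 52   (nickel)
  3.5x1 + 0.6x2 + 2.6x3 + 45.4x4 + 37.1x5 + 4.8x6 ≥ 99.5   (carbon)
  2x1 + 183x2 + 1x3 + 1x5 + 3x6 ≥ 255   (chromium)
  x1, x2, x3, x4, x5, x6 ≥ 0.
The minimum-cost mix takes nothing from scrap grade B, steel scrap, pig iron, scrap grade C — only stainless scrap, cast iron scrap. The carbon and chromium requirements are met with equality.
Optimal quantities: stainless scrap = 1.379 kg, cast iron scrap = 2.66 kg.
Cost = 1.3·1.379 + 0.24·2.66 = 2.4311.

$2.43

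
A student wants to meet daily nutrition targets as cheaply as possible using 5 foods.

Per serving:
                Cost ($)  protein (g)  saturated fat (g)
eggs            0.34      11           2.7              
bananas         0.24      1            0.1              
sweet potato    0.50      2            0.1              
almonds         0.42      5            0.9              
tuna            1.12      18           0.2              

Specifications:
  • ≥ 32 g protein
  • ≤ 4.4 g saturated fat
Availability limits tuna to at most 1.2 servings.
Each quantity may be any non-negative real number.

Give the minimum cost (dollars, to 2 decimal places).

$1.45

This is a linear program. Let x1 = servings of eggs, x2 = servings of bananas, x3 = servings of sweet potato, x4 = servings of almonds, x5 = servings of tuna.
Minimise 0.34x1 + 0.24x2 + 0.5x3 + 0.42x4 + 1.12x5 with:
  11x1 + 1x2 + 2x3 + 5x4 + 18x5 ≥ 32   (protein)
  2.7x1 + 0.1x2 + 0.1x3 + 0.9x4 + 0.2x5 ≤ 4.4   (saturated fat)
  x5 ≤ 1.2
  x1, x2, x3, x4, x5 ≥ 0.
The cheapest feasible vertex uses only eggs, tuna; bananas, sweet potato, almonds are not used. There the protein and saturated fat constraints are tight.
Solving gives x1 = 1.569, x5 = 0.819.
Total cost: 0.34·1.569 + 1.12·0.819 = 1.4507.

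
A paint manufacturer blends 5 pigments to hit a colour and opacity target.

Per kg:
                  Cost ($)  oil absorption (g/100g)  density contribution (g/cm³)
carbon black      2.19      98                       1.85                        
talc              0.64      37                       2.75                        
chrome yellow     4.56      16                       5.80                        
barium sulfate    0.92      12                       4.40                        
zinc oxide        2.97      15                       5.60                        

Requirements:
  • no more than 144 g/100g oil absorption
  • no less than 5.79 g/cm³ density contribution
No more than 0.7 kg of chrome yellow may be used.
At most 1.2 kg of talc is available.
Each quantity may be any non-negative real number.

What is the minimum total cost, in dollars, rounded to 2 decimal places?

$1.21

Treat it as an LP. Let x1 = kg of carbon black, x2 = kg of talc, x3 = kg of chrome yellow, x4 = kg of barium sulfate, x5 = kg of zinc oxide.
Minimise 2.19x1 + 0.64x2 + 4.56x3 + 0.92x4 + 2.97x5 with:
  98x1 + 37x2 + 16x3 + 12x4 + 15x5 ≤ 144   (oil absorption)
  1.85x1 + 2.75x2 + 5.8x3 + 4.4x4 + 5.6x5 ≥ 5.79   (density contribution)
  x3 ≤ 0.7
  x2 ≤ 1.2
  x1, x2, x3, x4, x5 ≥ 0.
The cheapest feasible vertex uses only barium sulfate; carbon black, talc, chrome yellow, zinc oxide are not used. There the density contribution constraint is tight.
That vertex is x4 = 1.316.
Cost = 0.92·1.316 = 1.2107.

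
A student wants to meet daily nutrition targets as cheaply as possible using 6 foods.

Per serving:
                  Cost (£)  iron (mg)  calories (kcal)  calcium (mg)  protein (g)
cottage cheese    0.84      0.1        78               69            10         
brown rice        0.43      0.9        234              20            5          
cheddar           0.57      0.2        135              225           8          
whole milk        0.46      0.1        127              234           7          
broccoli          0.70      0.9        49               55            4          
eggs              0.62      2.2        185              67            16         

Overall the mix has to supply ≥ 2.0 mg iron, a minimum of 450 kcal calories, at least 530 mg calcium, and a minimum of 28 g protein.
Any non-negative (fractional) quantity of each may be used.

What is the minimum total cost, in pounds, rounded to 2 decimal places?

£1.51

Set it up as a linear program. Let x1 = servings of cottage cheese, x2 = servings of brown rice, x3 = servings of cheddar, x4 = servings of whole milk, x5 = servings of broccoli, x6 = servings of eggs.
Minimize 0.84x1 + 0.43x2 + 0.57x3 + 0.46x4 + 0.7x5 + 0.62x6 with:
  0.1x1 + 0.9x2 + 0.2x3 + 0.1x4 + 0.9x5 + 2.2x6 ≥ 2   (iron)
  78x1 + 234x2 + 135x3 + 127x4 + 49x5 + 185x6 ≥ 450   (calories)
  69x1 + 20x2 + 225x3 + 234x4 + 55x5 + 67x6 ≥ 530   (calcium)
  10x1 + 5x2 + 8x3 + 7x4 + 4x5 + 16x6 ≥ 28   (protein)
  x1, x2, x3, x4, x5, x6 ≥ 0.
The optimal basis is {brown rice, whole milk, eggs}; cottage cheese, cheddar, broccoli drop out. The calories, calcium, protein requirements are met with equality.
Optimal quantities: brown rice = 0.1891 servings, whole milk = 2.017 servings, eggs = 0.8083 servings.
Cost = 0.43·0.1891 + 0.46·2.017 + 0.62·0.8083 = 1.5103.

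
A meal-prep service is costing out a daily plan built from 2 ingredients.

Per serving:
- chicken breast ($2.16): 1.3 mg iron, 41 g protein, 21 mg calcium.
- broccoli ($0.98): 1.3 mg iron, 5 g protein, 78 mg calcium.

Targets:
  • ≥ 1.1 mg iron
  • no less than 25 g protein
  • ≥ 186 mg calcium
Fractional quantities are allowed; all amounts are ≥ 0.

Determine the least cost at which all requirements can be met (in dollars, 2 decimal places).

$2.96

Treat it as an LP. Let x1 = servings of chicken breast, x2 = servings of broccoli.
Minimise 2.16x1 + 0.98x2 s.t.:
  1.3x1 + 1.3x2 ≥ 1.1   (iron)
  41x1 + 5x2 ≥ 25   (protein)
  21x1 + 78x2 ≥ 186   (calcium)
  x1, x2 ≥ 0.
Both inputs are positive at the optimum. There the protein and calcium constraints are tight.
Optimal quantities: chicken breast = 0.3298 servings, broccoli = 2.296 servings.
Hence cost = 2.16·0.3298 + 0.98·2.296 = $2.9624.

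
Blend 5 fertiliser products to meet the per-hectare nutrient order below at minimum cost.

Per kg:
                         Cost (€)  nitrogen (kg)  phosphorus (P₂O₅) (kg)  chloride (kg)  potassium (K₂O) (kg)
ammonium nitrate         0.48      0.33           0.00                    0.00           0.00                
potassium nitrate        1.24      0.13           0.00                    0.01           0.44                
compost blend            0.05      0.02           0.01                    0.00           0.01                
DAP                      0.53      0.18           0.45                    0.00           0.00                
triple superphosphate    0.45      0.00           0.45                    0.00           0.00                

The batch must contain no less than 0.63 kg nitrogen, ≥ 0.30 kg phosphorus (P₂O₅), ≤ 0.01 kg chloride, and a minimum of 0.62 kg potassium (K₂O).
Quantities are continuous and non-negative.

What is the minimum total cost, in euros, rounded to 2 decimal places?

Treat it as an LP. Let x1 = kg of ammonium nitrate, x2 = kg of potassium nitrate, x3 = kg of compost blend, x4 = kg of DAP, x5 = kg of triple superphosphate.
Minimise 0.48x1 + 1.24x2 + 0.05x3 + 0.53x4 + 0.45x5 subject to:
  0.33x1 + 0.13x2 + 0.02x3 + 0.18x4 ≥ 0.63   (nitrogen)
  0.01x3 + 0.45x4 + 0.45x5 ≥ 0.3   (phosphorus (P₂O₅))
  0.01x2 ≤ 0.01   (chloride)
  0.44x2 + 0.01x3 ≥ 0.62   (potassium (K₂O))
  x1, x2, x3, x4, x5 ≥ 0.
The optimal basis is {potassium nitrate, compost blend, DAP}; ammonium nitrate, triple superphosphate drop out. There the nitrogen, phosphorus (P₂O₅), potassium (K₂O) constraints are tight.
So potassium nitrate = 0.8397 kg, compost blend = 25.05 kg, DAP = 0.1099 kg.
Hence cost = 1.24·0.8397 + 0.05·25.05 + 0.53·0.1099 = €2.3520.

€2.35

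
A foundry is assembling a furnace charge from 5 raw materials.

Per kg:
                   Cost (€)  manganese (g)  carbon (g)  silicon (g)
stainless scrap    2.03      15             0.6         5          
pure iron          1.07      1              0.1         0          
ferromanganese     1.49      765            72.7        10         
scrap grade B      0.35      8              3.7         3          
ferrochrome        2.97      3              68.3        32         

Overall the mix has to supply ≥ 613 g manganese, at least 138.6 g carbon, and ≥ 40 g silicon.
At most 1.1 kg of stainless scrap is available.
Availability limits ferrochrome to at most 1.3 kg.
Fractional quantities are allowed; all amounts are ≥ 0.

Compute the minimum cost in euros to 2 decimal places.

€4.29

Treat it as an LP. Let x1 = kg of stainless scrap, x2 = kg of pure iron, x3 = kg of ferromanganese, x4 = kg of scrap grade B, x5 = kg of ferrochrome.
min 2.03x1 + 1.07x2 + 1.49x3 + 0.35x4 + 2.97x5 with:
  15x1 + 1x2 + 765x3 + 8x4 + 3x5 ≥ 613   (manganese)
  0.6x1 + 0.1x2 + 72.7x3 + 3.7x4 + 68.3x5 ≥ 138.6   (carbon)
  5x1 + 10x3 + 3x4 + 32x5 ≥ 40   (silicon)
  x1 ≤ 1.1
  x5 ≤ 1.3
  x1, x2, x3, x4, x5 ≥ 0.
The optimal basis is {ferromanganese, ferrochrome}; stainless scrap, pure iron, scrap grade B drop out. The carbon and silicon requirements are met with equality.
Solving gives x3 = 1.036, x5 = 0.9261.
Hence cost = 1.49·1.036 + 2.97·0.9261 = €4.2942.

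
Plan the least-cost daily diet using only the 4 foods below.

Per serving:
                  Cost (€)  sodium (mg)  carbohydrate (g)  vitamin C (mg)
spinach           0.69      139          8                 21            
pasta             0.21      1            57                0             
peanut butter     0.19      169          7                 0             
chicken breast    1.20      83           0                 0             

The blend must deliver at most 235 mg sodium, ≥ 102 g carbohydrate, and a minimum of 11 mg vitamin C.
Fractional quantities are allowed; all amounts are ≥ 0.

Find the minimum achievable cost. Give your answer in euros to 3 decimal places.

Set it up as a linear program. Let x1 = servings of spinach, x2 = servings of pasta, x3 = servings of peanut butter, x4 = servings of chicken breast.
Minimize 0.69x1 + 0.21x2 + 0.19x3 + 1.2x4 s.t.:
  139x1 + 1x2 + 169x3 + 83x4 ≤ 235   (sodium)
  8x1 + 57x2 + 7x3 ≥ 102   (carbohydrate)
  21x1 ≥ 11   (vitamin C)
  x1, x2, x3, x4 ≥ 0.
The cheapest feasible vertex uses only spinach, pasta; peanut butter, chicken breast are not used. There the carbohydrate and vitamin C constraints are tight.
Optimal quantities: spinach = 0.5238 servings, pasta = 1.716 servings.
Total cost: 0.69·0.5238 + 0.21·1.716 = 0.72178.

€0.722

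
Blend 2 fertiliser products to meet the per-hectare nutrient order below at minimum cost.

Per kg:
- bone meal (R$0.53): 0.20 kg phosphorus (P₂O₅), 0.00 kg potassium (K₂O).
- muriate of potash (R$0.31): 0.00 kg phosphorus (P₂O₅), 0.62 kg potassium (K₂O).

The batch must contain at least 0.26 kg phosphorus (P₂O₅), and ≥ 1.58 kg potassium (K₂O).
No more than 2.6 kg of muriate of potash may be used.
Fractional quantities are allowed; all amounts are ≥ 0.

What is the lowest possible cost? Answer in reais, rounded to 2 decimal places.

R$1.48

Let x1 = kg of bone meal, x2 = kg of muriate of potash.
min 0.53x1 + 0.31x2 s.t.:
  0.2x1 ≥ 0.26   (phosphorus (P₂O₅))
  0.62x2 ≥ 1.58   (potassium (K₂O))
  x2 ≤ 2.6
  x1, x2 ≥ 0.
Both inputs are positive at the optimum. Binding constraints: phosphorus (P₂O₅) and potassium (K₂O).
That vertex is x1 = 1.3, x2 = 2.548.
Hence cost = 0.53·1.3 + 0.31·2.548 = R$1.4789.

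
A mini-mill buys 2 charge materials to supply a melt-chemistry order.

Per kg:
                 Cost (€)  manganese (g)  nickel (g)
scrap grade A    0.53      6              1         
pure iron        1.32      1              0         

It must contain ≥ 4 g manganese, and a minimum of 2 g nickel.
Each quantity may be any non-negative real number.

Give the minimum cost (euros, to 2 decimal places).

€1.06

Let x1 = kg of scrap grade A, x2 = kg of pure iron.
Minimise 0.53x1 + 1.32x2 subject to:
  6x1 + 1x2 ≥ 4   (manganese)
  1x1 ≥ 2   (nickel)
  x1, x2 ≥ 0.
The minimum-cost mix takes nothing from pure iron — only scrap grade A. There the nickel constraint is tight.
Optimal quantities: scrap grade A = 2 kg.
Hence cost = 0.53·2 = €1.0600.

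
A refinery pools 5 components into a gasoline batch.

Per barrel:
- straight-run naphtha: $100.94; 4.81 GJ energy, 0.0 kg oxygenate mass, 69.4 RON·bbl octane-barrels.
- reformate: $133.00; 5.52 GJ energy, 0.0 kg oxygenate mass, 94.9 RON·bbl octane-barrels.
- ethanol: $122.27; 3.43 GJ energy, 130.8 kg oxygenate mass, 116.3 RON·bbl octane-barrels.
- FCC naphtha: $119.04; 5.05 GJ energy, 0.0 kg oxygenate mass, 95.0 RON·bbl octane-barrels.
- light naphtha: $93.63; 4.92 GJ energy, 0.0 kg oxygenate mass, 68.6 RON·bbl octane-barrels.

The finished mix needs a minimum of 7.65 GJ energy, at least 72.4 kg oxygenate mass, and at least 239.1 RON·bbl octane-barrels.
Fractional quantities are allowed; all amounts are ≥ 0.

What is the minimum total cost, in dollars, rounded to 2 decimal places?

$255.82

Set it up as a linear program. Let x1 = barrels of straight-run naphtha, x2 = barrels of reformate, x3 = barrels of ethanol, x4 = barrels of FCC naphtha, x5 = barrels of light naphtha.
Minimise 100.94x1 + 133x2 + 122.27x3 + 119.04x4 + 93.63x5 with:
  4.81x1 + 5.52x2 + 3.43x3 + 5.05x4 + 4.92x5 ≥ 7.65   (energy)
  130.8x3 ≥ 72.4   (oxygenate mass)
  69.4x1 + 94.9x2 + 116.3x3 + 95x4 + 68.6x5 ≥ 239.1   (octane-barrels)
  x1, x2, x3, x4, x5 ≥ 0.
The minimum-cost mix takes nothing from straight-run naphtha, reformate, FCC naphtha — only ethanol, light naphtha. The energy and octane-barrels requirements are met with equality.
That vertex is x3 = 1.9341, x5 = 0.20654.
Cost = 122.27·1.9341 + 93.63·0.20654 = 255.8207.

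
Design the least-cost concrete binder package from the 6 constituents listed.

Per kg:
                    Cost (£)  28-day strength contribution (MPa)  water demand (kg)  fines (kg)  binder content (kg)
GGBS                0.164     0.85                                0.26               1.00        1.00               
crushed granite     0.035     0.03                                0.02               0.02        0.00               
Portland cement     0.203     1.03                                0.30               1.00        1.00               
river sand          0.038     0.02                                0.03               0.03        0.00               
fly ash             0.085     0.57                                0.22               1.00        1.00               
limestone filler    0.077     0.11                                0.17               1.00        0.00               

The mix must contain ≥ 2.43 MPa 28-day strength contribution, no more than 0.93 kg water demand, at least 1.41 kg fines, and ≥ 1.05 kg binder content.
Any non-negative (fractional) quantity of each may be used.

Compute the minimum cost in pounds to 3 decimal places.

£0.366

Let x1 = kg of GGBS, x2 = kg of crushed granite, x3 = kg of Portland cement, x4 = kg of river sand, x5 = kg of fly ash, x6 = kg of limestone filler.
Minimise 0.164x1 + 0.035x2 + 0.203x3 + 0.038x4 + 0.085x5 + 0.077x6 with:
  0.85x1 + 0.03x2 + 1.03x3 + 0.02x4 + 0.57x5 + 0.11x6 ≥ 2.43   (28-day strength contribution)
  0.26x1 + 0.02x2 + 0.3x3 + 0.03x4 + 0.22x5 + 0.17x6 ≤ 0.93   (water demand)
  1x1 + 0.02x2 + 1x3 + 0.03x4 + 1x5 + 1x6 ≥ 1.41   (fines)
  1x1 + 1x3 + 1x5 ≥ 1.05   (binder content)
  x1, x2, x3, x4, x5, x6 ≥ 0.
The cheapest feasible vertex uses only Portland cement, fly ash; GGBS, crushed granite, river sand, limestone filler are not used. The 28-day strength contribution and water demand requirements are met with equality.
That vertex is x3 = 0.08094, x5 = 4.117.
Objective = 0.203·0.08094 + 0.085·4.117 = 0.36638.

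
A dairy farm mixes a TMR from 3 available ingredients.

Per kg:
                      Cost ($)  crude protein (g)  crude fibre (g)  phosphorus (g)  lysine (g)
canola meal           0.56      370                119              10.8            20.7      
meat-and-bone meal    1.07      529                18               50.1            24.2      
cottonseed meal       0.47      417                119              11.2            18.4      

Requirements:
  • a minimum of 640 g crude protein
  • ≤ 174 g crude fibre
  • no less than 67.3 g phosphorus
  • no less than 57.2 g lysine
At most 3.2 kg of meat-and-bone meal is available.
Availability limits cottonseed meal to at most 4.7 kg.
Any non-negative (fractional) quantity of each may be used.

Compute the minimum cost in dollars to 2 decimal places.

Let x1 = kg of canola meal, x2 = kg of meat-and-bone meal, x3 = kg of cottonseed meal.
min 0.56x1 + 1.07x2 + 0.47x3 s.t.:
  370x1 + 529x2 + 417x3 ≥ 640   (crude protein)
  119x1 + 18x2 + 119x3 ≤ 174   (crude fibre)
  10.8x1 + 50.1x2 + 11.2x3 ≥ 67.3   (phosphorus)
  20.7x1 + 24.2x2 + 18.4x3 ≥ 57.2   (lysine)
  x2 ≤ 3.2
  x3 ≤ 4.7
  x1, x2, x3 ≥ 0.
At the optimum only canola meal, meat-and-bone meal are positive (cottonseed meal = 0). There the crude fibre and lysine constraints are tight.
So canola meal = 1.269 kg, meat-and-bone meal = 1.278 kg.
Objective = 0.56·1.269 + 1.07·1.278 = 2.0781.

$2.08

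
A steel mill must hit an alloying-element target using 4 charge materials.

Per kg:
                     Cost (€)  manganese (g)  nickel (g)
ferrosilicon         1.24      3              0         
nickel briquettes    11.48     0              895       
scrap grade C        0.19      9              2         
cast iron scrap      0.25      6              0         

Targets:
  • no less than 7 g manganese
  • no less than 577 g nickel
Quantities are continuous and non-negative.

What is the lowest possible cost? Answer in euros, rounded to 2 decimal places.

€7.53

Let x1 = kg of ferrosilicon, x2 = kg of nickel briquettes, x3 = kg of scrap grade C, x4 = kg of cast iron scrap.
min 1.24x1 + 11.48x2 + 0.19x3 + 0.25x4 with:
  3x1 + 9x3 + 6x4 ≥ 7   (manganese)
  895x2 + 2x3 ≥ 577   (nickel)
  x1, x2, x3, x4 ≥ 0.
The minimum-cost mix takes nothing from ferrosilicon, cast iron scrap — only nickel briquettes, scrap grade C. Binding constraints: manganese and nickel.
So nickel briquettes = 0.643 kg, scrap grade C = 0.7778 kg.
Total cost: 11.48·0.643 + 0.19·0.7778 = 7.5294.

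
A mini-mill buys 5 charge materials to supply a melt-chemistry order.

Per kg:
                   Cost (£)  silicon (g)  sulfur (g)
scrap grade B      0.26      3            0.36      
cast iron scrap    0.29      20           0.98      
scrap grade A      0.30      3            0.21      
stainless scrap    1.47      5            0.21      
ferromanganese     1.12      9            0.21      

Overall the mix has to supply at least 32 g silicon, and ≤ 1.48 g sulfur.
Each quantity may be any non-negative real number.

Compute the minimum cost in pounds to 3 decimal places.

£0.841

This is a linear program. Let x1 = kg of scrap grade B, x2 = kg of cast iron scrap, x3 = kg of scrap grade A, x4 = kg of stainless scrap, x5 = kg of ferromanganese.
Minimise 0.26x1 + 0.29x2 + 0.3x3 + 1.47x4 + 1.12x5 with:
  3x1 + 20x2 + 3x3 + 5x4 + 9x5 ≥ 32   (silicon)
  0.36x1 + 0.98x2 + 0.21x3 + 0.21x4 + 0.21x5 ≤ 1.48   (sulfur)
  x1, x2, x3, x4, x5 ≥ 0.
The optimal basis is {cast iron scrap, ferromanganese}; scrap grade B, scrap grade A, stainless scrap drop out. The silicon and sulfur requirements are met with equality.
Optimal quantities: cast iron scrap = 1.429 kg, ferromanganese = 0.381 kg.
Hence cost = 0.29·1.429 + 1.12·0.381 = £0.84113.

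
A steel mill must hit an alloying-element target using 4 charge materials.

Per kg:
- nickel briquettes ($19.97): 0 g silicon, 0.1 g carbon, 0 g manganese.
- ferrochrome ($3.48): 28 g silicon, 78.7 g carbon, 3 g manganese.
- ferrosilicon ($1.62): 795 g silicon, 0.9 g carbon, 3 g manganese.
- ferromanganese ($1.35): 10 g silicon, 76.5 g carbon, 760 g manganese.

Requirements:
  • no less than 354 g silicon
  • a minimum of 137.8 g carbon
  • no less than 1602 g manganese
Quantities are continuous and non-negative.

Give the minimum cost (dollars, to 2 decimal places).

$3.52

Set it up as a linear program. Let x1 = kg of nickel briquettes, x2 = kg of ferrochrome, x3 = kg of ferrosilicon, x4 = kg of ferromanganese.
min 19.97x1 + 3.48x2 + 1.62x3 + 1.35x4 with:
  28x2 + 795x3 + 10x4 ≥ 354   (silicon)
  0.1x1 + 78.7x2 + 0.9x3 + 76.5x4 ≥ 137.8   (carbon)
  3x2 + 3x3 + 760x4 ≥ 1602   (manganese)
  x1, x2, x3, x4 ≥ 0.
The cheapest feasible vertex uses only ferrosilicon, ferromanganese; nickel briquettes, ferrochrome are not used. Binding constraints: silicon and manganese.
That vertex is x3 = 0.4188, x4 = 2.106.
Hence cost = 1.62·0.4188 + 1.35·2.106 = $3.5216.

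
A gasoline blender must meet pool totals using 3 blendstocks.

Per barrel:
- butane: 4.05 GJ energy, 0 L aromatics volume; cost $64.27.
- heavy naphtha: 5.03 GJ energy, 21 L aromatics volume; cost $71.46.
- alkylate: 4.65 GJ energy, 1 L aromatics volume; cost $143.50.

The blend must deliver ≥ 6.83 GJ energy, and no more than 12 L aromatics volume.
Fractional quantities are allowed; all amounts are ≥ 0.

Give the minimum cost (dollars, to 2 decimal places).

$103.61

Set it up as a linear program. Let x1 = barrels of butane, x2 = barrels of heavy naphtha, x3 = barrels of alkylate.
Minimize 64.27x1 + 71.46x2 + 143.5x3 with:
  4.05x1 + 5.03x2 + 4.65x3 ≥ 6.83   (energy)
  21x2 + 1x3 ≤ 12   (aromatics volume)
  x1, x2, x3 ≥ 0.
The cheapest feasible vertex uses only butane, heavy naphtha; alkylate is not used. The energy and aromatics volume requirements are met with equality.
That vertex is x1 = 0.97672, x2 = 0.57143.
Objective = 64.27·0.97672 + 71.46·0.57143 = 103.6082.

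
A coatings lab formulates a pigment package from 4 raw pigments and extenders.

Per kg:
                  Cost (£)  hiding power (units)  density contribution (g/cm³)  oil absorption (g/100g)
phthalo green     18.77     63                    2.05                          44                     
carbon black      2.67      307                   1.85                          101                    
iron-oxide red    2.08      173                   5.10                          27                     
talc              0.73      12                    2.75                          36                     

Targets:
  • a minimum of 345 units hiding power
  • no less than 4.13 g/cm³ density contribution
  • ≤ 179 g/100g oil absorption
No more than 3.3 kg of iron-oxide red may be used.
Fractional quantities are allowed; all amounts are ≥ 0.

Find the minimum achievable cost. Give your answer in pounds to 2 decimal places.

Treat it as an LP. Let x1 = kg of phthalo green, x2 = kg of carbon black, x3 = kg of iron-oxide red, x4 = kg of talc.
min 18.77x1 + 2.67x2 + 2.08x3 + 0.73x4 s.t.:
  63x1 + 307x2 + 173x3 + 12x4 ≥ 345   (hiding power)
  2.05x1 + 1.85x2 + 5.1x3 + 2.75x4 ≥ 4.13   (density contribution)
  44x1 + 101x2 + 27x3 + 36x4 ≤ 179   (oil absorption)
  x3 ≤ 3.3
  x1, x2, x3, x4 ≥ 0.
At the optimum only carbon black, iron-oxide red are positive (phthalo green, talc = 0). There the hiding power and density contribution constraints are tight.
Optimal quantities: carbon black = 0.8389 kg, iron-oxide red = 0.5055 kg.
Cost = 2.67·0.8389 + 2.08·0.5055 = 3.2913.

£3.29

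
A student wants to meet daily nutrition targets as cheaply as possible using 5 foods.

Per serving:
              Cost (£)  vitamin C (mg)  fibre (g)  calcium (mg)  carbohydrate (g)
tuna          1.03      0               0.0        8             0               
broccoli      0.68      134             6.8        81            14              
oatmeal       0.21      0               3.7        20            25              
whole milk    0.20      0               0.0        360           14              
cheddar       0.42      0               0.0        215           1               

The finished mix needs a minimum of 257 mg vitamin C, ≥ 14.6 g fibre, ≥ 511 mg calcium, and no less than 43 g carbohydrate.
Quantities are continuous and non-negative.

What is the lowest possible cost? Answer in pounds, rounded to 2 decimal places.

£1.59

This is a linear program. Let x1 = servings of tuna, x2 = servings of broccoli, x3 = servings of oatmeal, x4 = servings of whole milk, x5 = servings of cheddar.
Minimize 1.03x1 + 0.68x2 + 0.21x3 + 0.2x4 + 0.42x5 subject to:
  134x2 ≥ 257   (vitamin C)
  6.8x2 + 3.7x3 ≥ 14.6   (fibre)
  8x1 + 81x2 + 20x3 + 360x4 + 215x5 ≥ 511   (calcium)
  14x2 + 25x3 + 14x4 + 1x5 ≥ 43   (carbohydrate)
  x1, x2, x3, x4, x5 ≥ 0.
The optimal basis is {broccoli, oatmeal, whole milk}; tuna, cheddar drop out. There the vitamin C, fibre, calcium constraints are tight.
That vertex is x2 = 1.918, x3 = 0.4211, x4 = 0.9645.
Total cost: 0.68·1.918 + 0.21·0.4211 + 0.2·0.9645 = 1.5856.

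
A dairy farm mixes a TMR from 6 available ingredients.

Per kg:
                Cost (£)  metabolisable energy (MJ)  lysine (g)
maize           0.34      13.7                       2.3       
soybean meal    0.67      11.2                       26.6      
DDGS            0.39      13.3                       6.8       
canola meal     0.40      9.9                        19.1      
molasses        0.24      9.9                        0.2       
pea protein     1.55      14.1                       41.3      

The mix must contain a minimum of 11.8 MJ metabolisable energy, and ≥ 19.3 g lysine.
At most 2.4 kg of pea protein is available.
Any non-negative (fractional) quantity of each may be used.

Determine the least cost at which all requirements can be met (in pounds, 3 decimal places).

£0.446

Let x1 = kg of maize, x2 = kg of soybean meal, x3 = kg of DDGS, x4 = kg of canola meal, x5 = kg of molasses, x6 = kg of pea protein.
Minimise 0.34x1 + 0.67x2 + 0.39x3 + 0.4x4 + 0.24x5 + 1.55x6 with:
  13.7x1 + 11.2x2 + 13.3x3 + 9.9x4 + 9.9x5 + 14.1x6 ≥ 11.8   (metabolisable energy)
  2.3x1 + 26.6x2 + 6.8x3 + 19.1x4 + 0.2x5 + 41.3x6 ≥ 19.3   (lysine)
  x6 ≤ 2.4
  x1, x2, x3, x4, x5, x6 ≥ 0.
The cheapest feasible vertex uses only maize, canola meal; soybean meal, DDGS, molasses, pea protein are not used. The metabolisable energy and lysine requirements are met with equality.
Solving gives x1 = 0.1436, x4 = 0.9932.
Total cost: 0.34·0.1436 + 0.4·0.9932 = 0.44610.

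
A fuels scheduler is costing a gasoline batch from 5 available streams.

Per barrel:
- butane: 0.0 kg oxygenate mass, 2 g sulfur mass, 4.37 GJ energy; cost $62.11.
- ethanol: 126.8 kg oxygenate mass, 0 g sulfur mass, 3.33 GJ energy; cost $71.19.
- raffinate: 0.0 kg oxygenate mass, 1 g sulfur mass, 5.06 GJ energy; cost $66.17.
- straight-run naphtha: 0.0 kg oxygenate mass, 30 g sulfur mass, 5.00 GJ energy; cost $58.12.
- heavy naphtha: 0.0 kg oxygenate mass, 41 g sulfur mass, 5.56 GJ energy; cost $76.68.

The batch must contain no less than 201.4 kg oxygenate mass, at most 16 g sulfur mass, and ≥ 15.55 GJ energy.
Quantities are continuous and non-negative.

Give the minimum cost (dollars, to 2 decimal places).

Let x1 = barrels of butane, x2 = barrels of ethanol, x3 = barrels of raffinate, x4 = barrels of straight-run naphtha, x5 = barrels of heavy naphtha.
Minimize 62.11x1 + 71.19x2 + 66.17x3 + 58.12x4 + 76.68x5 s.t.:
  126.8x2 ≥ 201.4   (oxygenate mass)
  2x1 + 1x3 + 30x4 + 41x5 ≤ 16   (sulfur mass)
  4.37x1 + 3.33x2 + 5.06x3 + 5x4 + 5.56x5 ≥ 15.55   (energy)
  x1, x2, x3, x4, x5 ≥ 0.
The optimal basis is {ethanol, raffinate, straight-run naphtha}; butane, heavy naphtha drop out. The oxygenate mass, sulfur mass, energy requirements are met with equality.
Optimal quantities: ethanol = 1.58833 barrels, raffinate = 1.55195 barrels, straight-run naphtha = 0.481602 barrels.
Cost = 71.19·1.58833 + 66.17·1.55195 + 58.12·0.481602 = 243.7565.

$243.76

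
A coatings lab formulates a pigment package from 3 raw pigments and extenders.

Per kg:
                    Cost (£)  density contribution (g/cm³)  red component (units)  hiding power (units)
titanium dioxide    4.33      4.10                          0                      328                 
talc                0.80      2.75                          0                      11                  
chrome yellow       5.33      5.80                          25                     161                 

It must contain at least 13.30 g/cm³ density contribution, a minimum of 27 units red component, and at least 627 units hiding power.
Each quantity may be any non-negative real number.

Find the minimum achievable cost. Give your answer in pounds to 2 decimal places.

Let x1 = kg of titanium dioxide, x2 = kg of talc, x3 = kg of chrome yellow.
Minimise 4.33x1 + 0.8x2 + 5.33x3 with:
  4.1x1 + 2.75x2 + 5.8x3 ≥ 13.3   (density contribution)
  25x3 ≥ 27   (red component)
  328x1 + 11x2 + 161x3 ≥ 627   (hiding power)
  x1, x2, x3 ≥ 0.
All 3 inputs are positive at the optimum. Binding constraints: density contribution, red component, hiding power.
Solving gives x1 = 1.364, x2 = 0.5252, x3 = 1.08.
Total cost: 4.33·1.364 + 0.8·0.5252 + 5.33·1.08 = 12.0827.

£12.08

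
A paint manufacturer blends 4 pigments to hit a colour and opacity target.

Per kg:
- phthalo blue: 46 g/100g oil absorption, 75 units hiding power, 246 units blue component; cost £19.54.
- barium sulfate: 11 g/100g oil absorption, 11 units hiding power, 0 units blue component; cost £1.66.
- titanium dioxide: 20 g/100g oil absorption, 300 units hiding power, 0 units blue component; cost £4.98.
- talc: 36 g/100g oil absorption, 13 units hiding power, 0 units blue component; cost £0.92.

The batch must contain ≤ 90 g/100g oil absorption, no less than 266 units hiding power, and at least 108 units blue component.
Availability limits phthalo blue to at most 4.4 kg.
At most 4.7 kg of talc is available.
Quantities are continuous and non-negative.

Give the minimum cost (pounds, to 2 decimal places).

Treat it as an LP. Let x1 = kg of phthalo blue, x2 = kg of barium sulfate, x3 = kg of titanium dioxide, x4 = kg of talc.
Minimize 19.54x1 + 1.66x2 + 4.98x3 + 0.92x4 s.t.:
  46x1 + 11x2 + 20x3 + 36x4 ≤ 90   (oil absorption)
  75x1 + 11x2 + 300x3 + 13x4 ≥ 266   (hiding power)
  246x1 ≥ 108   (blue component)
  x1 ≤ 4.4
  x4 ≤ 4.7
  x1, x2, x3, x4 ≥ 0.
The minimum-cost mix takes nothing from barium sulfate, talc — only phthalo blue, titanium dioxide. There the hiding power and blue component constraints are tight.
That vertex is x1 = 0.439, x3 = 0.7769.
Hence cost = 19.54·0.439 + 4.98·0.7769 = £12.4470.

£12.45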